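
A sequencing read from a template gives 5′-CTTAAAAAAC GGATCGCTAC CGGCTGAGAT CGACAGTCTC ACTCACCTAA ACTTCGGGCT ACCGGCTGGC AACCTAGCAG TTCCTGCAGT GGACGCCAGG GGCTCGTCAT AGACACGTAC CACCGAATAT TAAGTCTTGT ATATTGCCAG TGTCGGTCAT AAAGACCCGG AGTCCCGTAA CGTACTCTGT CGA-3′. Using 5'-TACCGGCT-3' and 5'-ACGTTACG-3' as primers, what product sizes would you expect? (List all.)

166 bp, 124 bp

The forward primer TACCGGCT matches the top strand at positions 18–25, 60–67.
The reverse primer's reverse complement is CGTAACGT, matching at positions 176–183.
Each forward site pairs with the reverse site to give a product ending at position 183: sizes 166, 124 bp.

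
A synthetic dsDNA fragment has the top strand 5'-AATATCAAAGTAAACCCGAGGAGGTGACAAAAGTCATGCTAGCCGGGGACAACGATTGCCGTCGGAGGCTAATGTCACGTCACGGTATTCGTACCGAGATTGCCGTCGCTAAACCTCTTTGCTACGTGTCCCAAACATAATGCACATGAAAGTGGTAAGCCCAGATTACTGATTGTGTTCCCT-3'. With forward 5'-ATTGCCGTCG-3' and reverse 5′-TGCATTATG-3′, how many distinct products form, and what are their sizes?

Two products: 90 bp, 46 bp

The forward primer ATTGCCGTCG matches the top strand at positions 55–64, 99–108.
The reverse primer's reverse complement is CATAATGCA, matching at positions 136–144.
Each forward site pairs with the reverse site to give a product ending at position 144: sizes 90, 46 bp.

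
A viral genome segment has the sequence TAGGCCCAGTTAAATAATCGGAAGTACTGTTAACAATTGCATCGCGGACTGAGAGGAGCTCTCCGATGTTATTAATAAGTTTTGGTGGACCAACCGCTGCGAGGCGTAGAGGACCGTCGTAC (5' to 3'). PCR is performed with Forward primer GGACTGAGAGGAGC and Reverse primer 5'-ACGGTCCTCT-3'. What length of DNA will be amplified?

Forward primer GGACTGAGAGGAGC is found on the top strand at positions 46–59.
Taking the reverse complement of ACGGTCCTCT gives AGAGGACCGT, found at positions 108–117 on the template; the primer anneals here to the top strand with its 3' end pointing upstream.
The product runs from position 46 to position 117, so its length is 117 − 46 + 1 = 72 bp.

72 bp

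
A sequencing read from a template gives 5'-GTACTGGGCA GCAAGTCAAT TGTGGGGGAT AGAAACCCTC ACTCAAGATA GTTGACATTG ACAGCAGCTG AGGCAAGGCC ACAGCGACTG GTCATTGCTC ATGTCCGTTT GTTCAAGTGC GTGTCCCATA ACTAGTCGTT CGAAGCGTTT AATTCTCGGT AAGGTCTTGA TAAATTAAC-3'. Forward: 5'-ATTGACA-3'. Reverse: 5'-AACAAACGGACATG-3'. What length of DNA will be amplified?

Scanning the template, ATTGACA occurs at positions 57–63; this primer anneals to the bottom strand there with its 3' end pointing downstream.
The reverse primer's reverse complement is CATGTCCGTTTGTT, which matches the template at positions 100–113.
The product runs from position 57 to position 113, so its length is 113 − 57 + 1 = 57 bp.

57 bp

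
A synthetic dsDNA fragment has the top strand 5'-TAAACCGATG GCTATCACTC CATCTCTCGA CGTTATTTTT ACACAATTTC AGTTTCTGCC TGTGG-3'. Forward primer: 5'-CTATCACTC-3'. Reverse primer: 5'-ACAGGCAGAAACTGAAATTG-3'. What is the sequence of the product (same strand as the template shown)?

Scanning the template, CTATCACTC occurs at positions 12–20; this primer anneals to the bottom strand there with its 3' end pointing downstream.
Taking the reverse complement of ACAGGCAGAAACTGAAATTG gives CAATTTCAGTTTCTGCCTGT, found at positions 44–63 on the template; the primer anneals here to the top strand with its 3' end pointing upstream.
The product is the template from position 12 through 63 (52 bp).

5'-CTATCACTCCATCTCTCGACGTTATTTTTACACAATTTCAGTTTCTGCCTGT-3'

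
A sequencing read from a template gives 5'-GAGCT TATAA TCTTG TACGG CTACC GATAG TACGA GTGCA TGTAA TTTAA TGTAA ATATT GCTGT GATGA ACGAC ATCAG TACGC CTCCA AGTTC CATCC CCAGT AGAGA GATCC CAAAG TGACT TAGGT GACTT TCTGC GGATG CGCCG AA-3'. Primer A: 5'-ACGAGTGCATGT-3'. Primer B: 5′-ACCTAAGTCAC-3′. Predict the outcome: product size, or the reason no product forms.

Yes — a 99 bp product.

Primer A (ACGAGTGCATGT) matches the top strand at positions 32–43; it acts as a forward primer.
Primer B's reverse complement is GTGACTTAGGT, matching the top strand at positions 120–130; it acts as a reverse primer.
The 3' ends face each other across positions 32–130, giving a 99 bp product.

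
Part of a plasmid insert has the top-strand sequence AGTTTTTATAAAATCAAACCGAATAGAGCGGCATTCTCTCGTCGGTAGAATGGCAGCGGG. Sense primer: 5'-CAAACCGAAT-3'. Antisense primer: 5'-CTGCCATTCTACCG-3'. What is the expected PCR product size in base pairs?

42 bp

Forward primer CAAACCGAAT is found on the top strand at positions 15–24.
The reverse primer's reverse complement is CGGTAGAATGGCAG, which matches the template at positions 43–56.
The product runs from position 15 to position 56, so its length is 56 − 15 + 1 = 42 bp.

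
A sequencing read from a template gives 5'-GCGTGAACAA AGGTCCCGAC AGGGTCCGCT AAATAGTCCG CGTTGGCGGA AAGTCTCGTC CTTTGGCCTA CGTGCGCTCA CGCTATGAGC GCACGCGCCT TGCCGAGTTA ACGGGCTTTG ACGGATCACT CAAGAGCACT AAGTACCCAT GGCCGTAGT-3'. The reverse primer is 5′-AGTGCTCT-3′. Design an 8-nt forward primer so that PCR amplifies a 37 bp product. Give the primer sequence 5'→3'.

The reverse primer's reverse complement AGAGCACT matches the template at positions 133–140, so the product ends at position 140.
A 37 bp product then starts at position 140 − 37 + 1 = 104.
The forward primer is identical to the top strand there: CGAGTTAA.

5'-CGAGTTAA-3'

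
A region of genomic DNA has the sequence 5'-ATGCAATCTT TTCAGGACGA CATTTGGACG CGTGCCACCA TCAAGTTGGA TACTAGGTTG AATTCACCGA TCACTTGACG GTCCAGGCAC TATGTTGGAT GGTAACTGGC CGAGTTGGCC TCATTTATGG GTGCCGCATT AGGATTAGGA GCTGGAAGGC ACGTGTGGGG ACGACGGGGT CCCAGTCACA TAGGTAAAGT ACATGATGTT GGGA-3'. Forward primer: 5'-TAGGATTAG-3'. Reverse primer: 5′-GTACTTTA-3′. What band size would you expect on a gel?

Forward primer TAGGATTAG is found on the top strand at positions 140–148.
The reverse primer's reverse complement is TAAAGTAC, which matches the template at positions 195–202.
Product length = (reverse-primer end) − (forward-primer start) + 1 = 202 − 140 + 1 = 63 bp.

63 bp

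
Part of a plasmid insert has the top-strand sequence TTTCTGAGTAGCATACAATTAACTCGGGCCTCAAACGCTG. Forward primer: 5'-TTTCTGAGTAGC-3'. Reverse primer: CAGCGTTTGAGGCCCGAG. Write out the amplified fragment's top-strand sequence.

Forward primer TTTCTGAGTAGC is found on the top strand at positions 1–12.
The reverse primer's reverse complement is CTCGGGCCTCAAACGCTG, which matches the template at positions 23–40.
The product is the template from position 1 through 40 (40 bp).

5'-TTTCTGAGTAGCATACAATTAACTCGGGCCTCAAACGCTG-3'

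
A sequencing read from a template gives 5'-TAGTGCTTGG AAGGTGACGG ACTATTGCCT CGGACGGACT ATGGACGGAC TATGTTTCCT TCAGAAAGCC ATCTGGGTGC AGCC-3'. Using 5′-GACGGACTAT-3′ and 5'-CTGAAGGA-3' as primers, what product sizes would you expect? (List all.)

49 bp, 32 bp, 21 bp

The forward primer GACGGACTAT matches the top strand at positions 16–25, 33–42, 44–53.
The reverse primer's reverse complement is TCCTTCAG, matching at positions 57–64.
Each forward site pairs with the reverse site to give a product ending at position 64: sizes 49, 32, 21 bp.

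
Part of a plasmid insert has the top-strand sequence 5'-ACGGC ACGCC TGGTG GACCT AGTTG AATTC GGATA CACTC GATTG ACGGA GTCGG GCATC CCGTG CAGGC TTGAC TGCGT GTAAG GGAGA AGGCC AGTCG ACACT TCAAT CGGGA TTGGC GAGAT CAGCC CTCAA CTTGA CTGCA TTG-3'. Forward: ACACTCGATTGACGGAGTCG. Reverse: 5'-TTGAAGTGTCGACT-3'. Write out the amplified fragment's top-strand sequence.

5'-ACACTCGATTGACGGAGTCGGGCATCCCGTGCAGGCTTGACTGCGTGTAAGGGAGAAGGCCAGTCGACACTTCAA-3'

The forward primer matches the template at positions 35–54.
Taking the reverse complement of TTGAAGTGTCGACT gives AGTCGACACTTCAA, found at positions 96–109 on the template; the primer anneals here to the top strand with its 3' end pointing upstream.
The product is the template from position 35 through 109 (75 bp).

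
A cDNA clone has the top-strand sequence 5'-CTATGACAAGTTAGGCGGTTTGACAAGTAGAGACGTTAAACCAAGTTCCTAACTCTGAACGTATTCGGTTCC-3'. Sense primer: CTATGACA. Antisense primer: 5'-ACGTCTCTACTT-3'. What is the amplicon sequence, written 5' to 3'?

5'-CTATGACAAGTTAGGCGGTTTGACAAGTAGAGACGT-3'

Forward primer CTATGACA is found on the top strand at positions 1–8.
The reverse primer's reverse complement is AAGTAGAGACGT, which matches the template at positions 25–36.
The product is the template from position 1 through 36 (36 bp).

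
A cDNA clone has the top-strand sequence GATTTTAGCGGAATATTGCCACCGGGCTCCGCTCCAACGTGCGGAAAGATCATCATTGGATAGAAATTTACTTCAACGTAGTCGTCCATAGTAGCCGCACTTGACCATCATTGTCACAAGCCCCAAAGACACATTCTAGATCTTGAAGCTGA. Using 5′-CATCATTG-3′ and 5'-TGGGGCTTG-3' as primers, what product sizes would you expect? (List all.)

The forward primer CATCATTG matches the top strand at positions 51–58, 106–113.
The reverse primer's reverse complement is CAAGCCCCA, matching at positions 117–125.
Each forward site pairs with the reverse site to give a product ending at position 125: sizes 75, 20 bp.

75 bp, 20 bp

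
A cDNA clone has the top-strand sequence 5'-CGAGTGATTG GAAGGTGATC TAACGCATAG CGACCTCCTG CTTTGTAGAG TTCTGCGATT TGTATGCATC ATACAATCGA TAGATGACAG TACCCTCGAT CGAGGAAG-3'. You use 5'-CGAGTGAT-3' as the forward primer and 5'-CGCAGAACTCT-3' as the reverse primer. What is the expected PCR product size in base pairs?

57 bp

The forward primer matches the template at positions 1–8.
Taking the reverse complement of CGCAGAACTCT gives AGAGTTCTGCG, found at positions 47–57 on the template; the primer anneals here to the top strand with its 3' end pointing upstream.
Product length = (reverse-primer end) − (forward-primer start) + 1 = 57 − 1 + 1 = 57 bp.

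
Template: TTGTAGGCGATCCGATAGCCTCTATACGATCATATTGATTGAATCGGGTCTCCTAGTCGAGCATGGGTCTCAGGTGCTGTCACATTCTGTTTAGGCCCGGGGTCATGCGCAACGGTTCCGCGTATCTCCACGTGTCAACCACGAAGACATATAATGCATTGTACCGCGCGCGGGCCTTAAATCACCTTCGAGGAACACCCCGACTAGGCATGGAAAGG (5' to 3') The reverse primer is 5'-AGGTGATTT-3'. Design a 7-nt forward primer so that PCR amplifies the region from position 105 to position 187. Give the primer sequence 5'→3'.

5'-ATGCGCA-3'

The reverse primer's reverse complement AAATCACCT matches the template at positions 179–187; the product starts at position 105.
The forward primer is identical to the top strand over positions 105–111: ATGCGCA.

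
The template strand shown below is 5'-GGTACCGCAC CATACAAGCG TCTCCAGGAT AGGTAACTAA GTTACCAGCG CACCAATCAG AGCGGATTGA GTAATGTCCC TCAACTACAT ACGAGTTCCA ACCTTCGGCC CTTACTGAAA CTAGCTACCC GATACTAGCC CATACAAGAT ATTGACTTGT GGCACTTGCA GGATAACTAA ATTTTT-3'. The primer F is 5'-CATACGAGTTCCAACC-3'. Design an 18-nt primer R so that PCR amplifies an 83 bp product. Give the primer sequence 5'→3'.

5'-TGCAAGTGCCACAAGTCA-3'

The forward primer binds at positions 88–103, so an 83 bp product ends at position 88 + 83 − 1 = 170.
The reverse primer anneals to the top strand over positions 153–170, i.e. to TGACTTGTGGCACTTGCA.
Its sequence written 5'→3' is the reverse complement: TGCAAGTGCCACAAGTCA.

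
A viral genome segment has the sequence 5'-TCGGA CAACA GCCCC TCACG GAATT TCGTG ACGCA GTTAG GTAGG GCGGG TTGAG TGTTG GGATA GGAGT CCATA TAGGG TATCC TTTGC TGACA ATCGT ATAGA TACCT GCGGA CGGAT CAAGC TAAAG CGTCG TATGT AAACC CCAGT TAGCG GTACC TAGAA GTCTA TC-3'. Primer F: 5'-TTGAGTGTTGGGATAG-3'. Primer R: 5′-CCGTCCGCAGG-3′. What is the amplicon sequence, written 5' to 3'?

5'-TTGAGTGTTGGGATAGGAGTCCATATAGGGTATCCTTTGCTGACAATCGTATAGATACCTGCGGACGG-3'

The forward primer matches the template at positions 51–66.
Taking the reverse complement of CCGTCCGCAGG gives CCTGCGGACGG, found at positions 108–118 on the template; the primer anneals here to the top strand with its 3' end pointing upstream.
The product is the template from position 51 through 118 (68 bp).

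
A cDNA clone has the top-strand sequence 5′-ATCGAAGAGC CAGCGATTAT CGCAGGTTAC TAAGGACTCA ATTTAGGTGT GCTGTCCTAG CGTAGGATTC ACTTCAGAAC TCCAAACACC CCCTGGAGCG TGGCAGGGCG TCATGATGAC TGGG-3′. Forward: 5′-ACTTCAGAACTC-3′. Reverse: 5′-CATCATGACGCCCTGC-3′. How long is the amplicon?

The forward primer matches the template at positions 71–82.
The reverse primer's reverse complement is GCAGGGCGTCATGATG, which matches the template at positions 103–118.
The product runs from position 71 to position 118, so its length is 118 − 71 + 1 = 48 bp.

48 bp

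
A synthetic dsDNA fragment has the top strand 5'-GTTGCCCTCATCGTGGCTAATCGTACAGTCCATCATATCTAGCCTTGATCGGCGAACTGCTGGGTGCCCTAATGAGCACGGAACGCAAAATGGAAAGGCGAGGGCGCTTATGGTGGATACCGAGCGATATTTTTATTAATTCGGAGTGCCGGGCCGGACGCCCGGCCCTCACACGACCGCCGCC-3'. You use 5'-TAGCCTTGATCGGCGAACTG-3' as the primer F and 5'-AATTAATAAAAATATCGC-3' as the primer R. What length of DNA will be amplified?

102 bp

The forward primer matches the template at positions 40–59.
Taking the reverse complement of AATTAATAAAAATATCGC gives GCGATATTTTTATTAATT, found at positions 124–141 on the template; the primer anneals here to the top strand with its 3' end pointing upstream.
Product length = (reverse-primer end) − (forward-primer start) + 1 = 141 − 40 + 1 = 102 bp.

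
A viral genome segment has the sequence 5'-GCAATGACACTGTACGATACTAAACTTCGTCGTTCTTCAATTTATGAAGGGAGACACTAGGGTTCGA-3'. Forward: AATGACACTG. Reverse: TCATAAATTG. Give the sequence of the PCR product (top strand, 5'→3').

5'-AATGACACTGTACGATACTAAACTTCGTCGTTCTTCAATTTATGA-3'

The forward primer matches the template at positions 3–12.
The reverse primer's reverse complement is CAATTTATGA, which matches the template at positions 38–47.
The product is the template from position 3 through 47 (45 bp).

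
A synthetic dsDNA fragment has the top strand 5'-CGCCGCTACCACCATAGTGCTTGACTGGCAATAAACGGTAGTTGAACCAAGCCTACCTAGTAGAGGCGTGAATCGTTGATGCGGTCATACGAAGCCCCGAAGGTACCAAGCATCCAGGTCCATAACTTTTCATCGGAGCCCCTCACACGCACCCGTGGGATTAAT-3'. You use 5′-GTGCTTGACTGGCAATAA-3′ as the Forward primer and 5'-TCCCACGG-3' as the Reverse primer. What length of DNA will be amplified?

144 bp

Forward primer GTGCTTGACTGGCAATAA is found on the top strand at positions 17–34.
Taking the reverse complement of TCCCACGG gives CCGTGGGA, found at positions 153–160 on the template; the primer anneals here to the top strand with its 3' end pointing upstream.
The product runs from position 17 to position 160, so its length is 160 − 17 + 1 = 144 bp.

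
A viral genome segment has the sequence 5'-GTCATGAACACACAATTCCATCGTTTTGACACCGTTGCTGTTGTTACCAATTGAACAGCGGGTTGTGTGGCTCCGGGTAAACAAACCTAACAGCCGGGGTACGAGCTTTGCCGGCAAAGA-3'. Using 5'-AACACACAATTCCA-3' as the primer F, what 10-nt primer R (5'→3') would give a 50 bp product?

5'-GTTCAATTGG-3'

The forward primer binds at positions 7–20, so a 50 bp product ends at position 7 + 50 − 1 = 56.
The reverse primer anneals to the top strand over positions 47–56, i.e. to CCAATTGAAC.
Its sequence written 5'→3' is the reverse complement: GTTCAATTGG.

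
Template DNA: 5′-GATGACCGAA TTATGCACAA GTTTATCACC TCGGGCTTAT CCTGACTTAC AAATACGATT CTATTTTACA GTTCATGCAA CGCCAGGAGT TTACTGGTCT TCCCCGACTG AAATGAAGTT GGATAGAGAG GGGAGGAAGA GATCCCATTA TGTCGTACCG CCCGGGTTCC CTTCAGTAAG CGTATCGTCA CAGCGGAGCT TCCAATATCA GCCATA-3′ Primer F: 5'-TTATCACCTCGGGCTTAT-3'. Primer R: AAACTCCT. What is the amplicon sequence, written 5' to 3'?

5'-TTATCACCTCGGGCTTATCCTGACTTACAAATACGATTCTATTTTACAGTTCATGCAACGCCAGGAGTTT-3'

Scanning the template, TTATCACCTCGGGCTTAT occurs at positions 23–40; this primer anneals to the bottom strand there with its 3' end pointing downstream.
The reverse primer's reverse complement is AGGAGTTT, which matches the template at positions 85–92.
The product is the template from position 23 through 92 (70 bp).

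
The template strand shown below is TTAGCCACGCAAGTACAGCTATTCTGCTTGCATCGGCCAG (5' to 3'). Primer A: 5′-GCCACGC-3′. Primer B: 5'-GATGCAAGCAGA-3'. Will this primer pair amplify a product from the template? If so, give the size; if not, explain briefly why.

Primer A (GCCACGC) matches the top strand at positions 4–10; it acts as a forward primer.
Primer B's reverse complement is TCTGCTTGCATC, matching the top strand at positions 23–34; it acts as a reverse primer.
The 3' ends face each other across positions 4–34, giving a 31 bp product.

Yes — a 31 bp product.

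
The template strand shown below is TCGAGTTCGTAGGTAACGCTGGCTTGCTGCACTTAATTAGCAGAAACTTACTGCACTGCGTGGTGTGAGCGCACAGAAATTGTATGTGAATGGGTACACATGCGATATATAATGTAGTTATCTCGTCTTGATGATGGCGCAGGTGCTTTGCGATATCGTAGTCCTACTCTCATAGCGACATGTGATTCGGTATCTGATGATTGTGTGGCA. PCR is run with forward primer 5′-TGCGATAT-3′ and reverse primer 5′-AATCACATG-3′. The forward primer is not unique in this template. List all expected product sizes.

The forward primer TGCGATAT matches the top strand at positions 101–108, 149–156.
The reverse primer's reverse complement is CATGTGATT, matching at positions 179–187.
Each forward site pairs with the reverse site to give a product ending at position 187: sizes 87, 39 bp.

87 bp, 39 bp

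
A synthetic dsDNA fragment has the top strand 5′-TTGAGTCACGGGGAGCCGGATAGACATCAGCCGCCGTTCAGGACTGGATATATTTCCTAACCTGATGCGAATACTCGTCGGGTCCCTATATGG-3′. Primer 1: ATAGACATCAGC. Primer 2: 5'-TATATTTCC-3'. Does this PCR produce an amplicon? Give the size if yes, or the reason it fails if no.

Primer 1 (ATAGACATCAGC) matches the top strand at positions 20–31 (3' end points downstream).
Primer 2 (TATATTTCC) also matches the top strand directly, at positions 49–57 — its reverse complement GGAAATATA is not present.
Both primers anneal to the bottom strand with 3' ends pointing the same way, so neither can prime synthesis back toward the other.

No product — both primers anneal to the same strand and extend in the same direction.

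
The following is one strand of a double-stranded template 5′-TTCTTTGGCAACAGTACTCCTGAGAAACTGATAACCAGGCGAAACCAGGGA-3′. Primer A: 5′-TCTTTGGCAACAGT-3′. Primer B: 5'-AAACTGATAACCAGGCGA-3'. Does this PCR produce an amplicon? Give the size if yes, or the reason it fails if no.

Primer A (TCTTTGGCAACAGT) matches the top strand at positions 2–15 (3' end points downstream).
Primer B (AAACTGATAACCAGGCGA) also matches the top strand directly, at positions 25–42 — its reverse complement TCGCCTGGTTATCAGTTT is not present.
Both primers anneal to the bottom strand with 3' ends pointing the same way, so neither can prime synthesis back toward the other.

No product — both primers anneal to the same strand and extend in the same direction.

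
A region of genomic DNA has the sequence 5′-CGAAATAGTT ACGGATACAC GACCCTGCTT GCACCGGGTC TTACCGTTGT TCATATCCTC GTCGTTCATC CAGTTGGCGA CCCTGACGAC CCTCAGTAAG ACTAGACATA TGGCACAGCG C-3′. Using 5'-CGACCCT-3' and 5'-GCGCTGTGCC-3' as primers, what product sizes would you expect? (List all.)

102 bp, 44 bp, 35 bp

The forward primer CGACCCT matches the top strand at positions 20–26, 78–84, 87–93.
The reverse primer's reverse complement is GGCACAGCGC, matching at positions 112–121.
Each forward site pairs with the reverse site to give a product ending at position 121: sizes 102, 44, 35 bp.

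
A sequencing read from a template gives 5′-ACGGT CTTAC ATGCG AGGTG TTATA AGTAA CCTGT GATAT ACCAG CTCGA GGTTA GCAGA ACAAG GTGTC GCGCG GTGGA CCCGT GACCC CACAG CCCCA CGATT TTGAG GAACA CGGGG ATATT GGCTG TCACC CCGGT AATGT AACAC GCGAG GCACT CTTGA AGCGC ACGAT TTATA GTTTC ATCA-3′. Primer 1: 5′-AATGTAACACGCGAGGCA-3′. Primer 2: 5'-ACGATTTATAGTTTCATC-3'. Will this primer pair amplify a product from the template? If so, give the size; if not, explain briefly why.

No product — both primers anneal to the same strand and extend in the same direction.

Primer 1 (AATGTAACACGCGAGGCA) matches the top strand at positions 141–158 (3' end points downstream).
Primer 2 (ACGATTTATAGTTTCATC) also matches the top strand directly, at positions 171–188 — its reverse complement GATGAAACTATAAATCGT is not present.
Both primers anneal to the bottom strand with 3' ends pointing the same way, so neither can prime synthesis back toward the other.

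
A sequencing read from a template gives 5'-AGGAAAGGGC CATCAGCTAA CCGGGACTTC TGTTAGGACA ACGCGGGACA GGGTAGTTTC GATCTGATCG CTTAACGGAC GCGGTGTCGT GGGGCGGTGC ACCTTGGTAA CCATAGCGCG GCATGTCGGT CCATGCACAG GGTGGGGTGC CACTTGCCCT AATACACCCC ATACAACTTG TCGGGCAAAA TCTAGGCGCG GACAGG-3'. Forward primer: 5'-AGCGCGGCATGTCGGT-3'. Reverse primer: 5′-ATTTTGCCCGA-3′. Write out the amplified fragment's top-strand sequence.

Scanning the template, AGCGCGGCATGTCGGT occurs at positions 115–130; this primer anneals to the bottom strand there with its 3' end pointing downstream.
Taking the reverse complement of ATTTTGCCCGA gives TCGGGCAAAAT, found at positions 181–191 on the template; the primer anneals here to the top strand with its 3' end pointing upstream.
The product is the template from position 115 through 191 (77 bp).

5'-AGCGCGGCATGTCGGTCCATGCACAGGGTGGGGTGCCACTTGCCCTAATACACCCCATACAACTTGTCGGGCAAAAT-3'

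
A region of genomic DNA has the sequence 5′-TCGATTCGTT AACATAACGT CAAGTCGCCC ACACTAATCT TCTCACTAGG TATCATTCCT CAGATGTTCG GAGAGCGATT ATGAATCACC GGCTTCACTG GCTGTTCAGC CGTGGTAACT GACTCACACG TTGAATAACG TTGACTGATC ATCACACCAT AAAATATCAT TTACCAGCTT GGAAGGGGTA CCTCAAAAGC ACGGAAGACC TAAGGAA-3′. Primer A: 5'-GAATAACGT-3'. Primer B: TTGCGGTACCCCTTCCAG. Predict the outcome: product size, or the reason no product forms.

No product — primer B has no binding site in the template.

Primer B (TTGCGGTACCCCTTCCAG) does not match the top strand, and its reverse complement CTGGAAGGGGTACCGCAA does not match either.
With no annealing site for primer B, no amplification occurs.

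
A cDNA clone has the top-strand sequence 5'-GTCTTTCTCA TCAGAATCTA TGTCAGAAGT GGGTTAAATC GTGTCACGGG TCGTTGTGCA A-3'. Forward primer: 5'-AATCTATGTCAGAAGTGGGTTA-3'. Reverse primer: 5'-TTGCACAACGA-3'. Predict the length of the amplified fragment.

Scanning the template, AATCTATGTCAGAAGTGGGTTA occurs at positions 15–36; this primer anneals to the bottom strand there with its 3' end pointing downstream.
Reverse complement of the reverse primer: TCGTTGTGCAA. This occurs on the top strand at positions 51–61.
Product length = (reverse-primer end) − (forward-primer start) + 1 = 61 − 15 + 1 = 47 bp.

47 bp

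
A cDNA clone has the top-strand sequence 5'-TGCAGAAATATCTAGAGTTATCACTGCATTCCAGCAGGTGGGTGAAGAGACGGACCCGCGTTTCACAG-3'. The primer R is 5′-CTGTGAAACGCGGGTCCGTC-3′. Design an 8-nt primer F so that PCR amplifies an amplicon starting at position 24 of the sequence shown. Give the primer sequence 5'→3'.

The reverse primer's reverse complement GACGGACCCGCGTTTCACAG matches the template at positions 49–68; the product starts at position 24.
The forward primer is identical to the top strand over positions 24–31: CTGCATTC.

5'-CTGCATTC-3'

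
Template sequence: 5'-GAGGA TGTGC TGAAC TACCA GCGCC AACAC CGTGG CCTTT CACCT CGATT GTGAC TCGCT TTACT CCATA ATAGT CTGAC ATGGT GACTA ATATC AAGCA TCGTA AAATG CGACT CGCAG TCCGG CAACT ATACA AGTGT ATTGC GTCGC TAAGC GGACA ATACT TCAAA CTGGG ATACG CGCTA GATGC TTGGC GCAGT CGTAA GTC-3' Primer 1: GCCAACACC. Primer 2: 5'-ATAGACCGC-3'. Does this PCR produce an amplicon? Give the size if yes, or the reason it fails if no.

No product — primer 2 has no binding site in the template.

Primer 2 (ATAGACCGC) does not match the top strand, and its reverse complement GCGGTCTAT does not match either.
With no annealing site for primer 2, no amplification occurs.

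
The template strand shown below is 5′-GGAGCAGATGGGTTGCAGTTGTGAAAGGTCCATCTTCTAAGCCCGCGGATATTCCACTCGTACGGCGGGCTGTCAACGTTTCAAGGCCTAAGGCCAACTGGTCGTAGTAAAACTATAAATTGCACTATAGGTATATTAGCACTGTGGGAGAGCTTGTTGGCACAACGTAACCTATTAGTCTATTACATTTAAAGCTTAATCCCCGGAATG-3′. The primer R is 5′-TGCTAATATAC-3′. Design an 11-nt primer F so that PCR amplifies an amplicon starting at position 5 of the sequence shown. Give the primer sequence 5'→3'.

The reverse primer's reverse complement GTATATTAGCA matches the template at positions 131–141; the product starts at position 5.
The forward primer is identical to the top strand over positions 5–15: CAGATGGGTTG.

5'-CAGATGGGTTG-3'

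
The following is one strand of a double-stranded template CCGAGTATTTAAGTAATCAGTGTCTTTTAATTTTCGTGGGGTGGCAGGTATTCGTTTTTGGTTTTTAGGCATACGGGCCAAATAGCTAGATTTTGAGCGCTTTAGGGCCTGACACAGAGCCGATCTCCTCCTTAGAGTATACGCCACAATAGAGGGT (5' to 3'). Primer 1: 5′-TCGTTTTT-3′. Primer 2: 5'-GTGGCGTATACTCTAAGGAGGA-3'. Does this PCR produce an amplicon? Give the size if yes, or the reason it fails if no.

Yes — a 96 bp product.

Primer 1 (TCGTTTTT) matches the top strand at positions 52–59; it acts as a forward primer.
Primer 2's reverse complement is TCCTCCTTAGAGTATACGCCAC, matching the top strand at positions 126–147; it acts as a reverse primer.
The 3' ends face each other across positions 52–147, giving a 96 bp product.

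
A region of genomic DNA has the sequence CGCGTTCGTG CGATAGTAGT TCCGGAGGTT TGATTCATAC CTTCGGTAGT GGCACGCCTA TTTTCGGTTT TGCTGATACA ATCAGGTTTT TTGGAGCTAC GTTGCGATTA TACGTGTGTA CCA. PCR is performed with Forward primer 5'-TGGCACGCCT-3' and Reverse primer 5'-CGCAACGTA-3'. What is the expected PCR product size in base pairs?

57 bp

The forward primer matches the template at positions 50–59.
The reverse primer's reverse complement is TACGTTGCG, which matches the template at positions 98–106.
The product runs from position 50 to position 106, so its length is 106 − 50 + 1 = 57 bp.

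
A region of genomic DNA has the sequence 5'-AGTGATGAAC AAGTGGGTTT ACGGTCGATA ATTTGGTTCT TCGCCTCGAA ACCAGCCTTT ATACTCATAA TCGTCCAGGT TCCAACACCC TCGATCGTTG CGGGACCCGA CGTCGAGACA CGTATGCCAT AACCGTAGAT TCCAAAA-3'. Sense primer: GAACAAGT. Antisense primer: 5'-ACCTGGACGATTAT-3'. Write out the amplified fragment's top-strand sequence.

Forward primer GAACAAGT is found on the top strand at positions 7–14.
Taking the reverse complement of ACCTGGACGATTAT gives ATAATCGTCCAGGT, found at positions 67–80 on the template; the primer anneals here to the top strand with its 3' end pointing upstream.
The product is the template from position 7 through 80 (74 bp).

5'-GAACAAGTGGGTTTACGGTCGATAATTTGGTTCTTCGCCTCGAAACCAGCCTTTATACTCATAATCGTCCAGGT-3'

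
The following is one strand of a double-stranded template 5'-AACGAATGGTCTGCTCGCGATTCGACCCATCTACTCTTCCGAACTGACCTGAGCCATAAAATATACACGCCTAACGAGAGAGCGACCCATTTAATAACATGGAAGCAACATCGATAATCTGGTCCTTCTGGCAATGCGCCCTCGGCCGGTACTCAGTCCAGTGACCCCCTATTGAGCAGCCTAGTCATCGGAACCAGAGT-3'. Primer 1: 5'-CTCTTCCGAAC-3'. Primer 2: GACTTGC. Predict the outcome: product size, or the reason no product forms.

Primer 2 (GACTTGC) does not match the top strand, and its reverse complement GCAAGTC does not match either.
With no annealing site for primer 2, no amplification occurs.

No product — primer 2 has no binding site in the template.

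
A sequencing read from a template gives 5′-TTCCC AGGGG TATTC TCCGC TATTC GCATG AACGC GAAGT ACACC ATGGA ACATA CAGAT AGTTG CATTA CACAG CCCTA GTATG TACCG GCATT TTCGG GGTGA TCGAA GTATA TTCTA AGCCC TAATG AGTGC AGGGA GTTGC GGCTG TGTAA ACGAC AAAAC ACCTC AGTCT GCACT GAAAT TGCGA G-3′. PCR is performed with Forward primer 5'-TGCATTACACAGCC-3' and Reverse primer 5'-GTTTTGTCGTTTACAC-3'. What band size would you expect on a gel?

102 bp

The forward primer matches the template at positions 64–77.
Reverse complement of the reverse primer: GTGTAAACGACAAAAC. This occurs on the top strand at positions 150–165.
Product length = (reverse-primer end) − (forward-primer start) + 1 = 165 − 64 + 1 = 102 bp.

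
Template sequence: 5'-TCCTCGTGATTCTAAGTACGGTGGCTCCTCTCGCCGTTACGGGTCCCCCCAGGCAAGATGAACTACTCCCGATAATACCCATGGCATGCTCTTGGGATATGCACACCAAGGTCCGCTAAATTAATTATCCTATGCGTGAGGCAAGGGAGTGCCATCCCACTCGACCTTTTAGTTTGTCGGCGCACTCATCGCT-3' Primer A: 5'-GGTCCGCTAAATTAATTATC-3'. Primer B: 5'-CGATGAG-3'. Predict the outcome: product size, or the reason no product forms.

Yes — an 82 bp product.

Primer A (GGTCCGCTAAATTAATTATC) matches the top strand at positions 110–129; it acts as a forward primer.
Primer B's reverse complement is CTCATCG, matching the top strand at positions 185–191; it acts as a reverse primer.
The 3' ends face each other across positions 110–191, giving an 82 bp product.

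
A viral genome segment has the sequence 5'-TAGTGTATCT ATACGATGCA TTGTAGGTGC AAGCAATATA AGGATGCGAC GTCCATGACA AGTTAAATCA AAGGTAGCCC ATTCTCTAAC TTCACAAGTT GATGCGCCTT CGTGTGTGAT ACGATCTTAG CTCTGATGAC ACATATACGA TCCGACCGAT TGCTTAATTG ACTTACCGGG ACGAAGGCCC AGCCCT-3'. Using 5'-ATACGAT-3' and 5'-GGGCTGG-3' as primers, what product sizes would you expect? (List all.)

The forward primer ATACGAT matches the top strand at positions 11–17, 119–125, 145–151.
The reverse primer's reverse complement is CCAGCCC, matching at positions 189–195.
Each forward site pairs with the reverse site to give a product ending at position 195: sizes 185, 77, 51 bp.

185 bp, 77 bp, 51 bp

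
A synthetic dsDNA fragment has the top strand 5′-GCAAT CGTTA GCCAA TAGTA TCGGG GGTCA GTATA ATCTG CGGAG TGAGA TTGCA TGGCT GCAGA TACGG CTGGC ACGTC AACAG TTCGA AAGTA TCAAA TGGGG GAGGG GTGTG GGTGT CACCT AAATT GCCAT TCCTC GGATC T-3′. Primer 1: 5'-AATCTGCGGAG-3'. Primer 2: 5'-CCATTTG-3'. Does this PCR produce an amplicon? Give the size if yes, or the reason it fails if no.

Primer 1 (AATCTGCGGAG) matches the top strand at positions 35–45; it acts as a forward primer.
Primer 2's reverse complement is CAAATGG, matching the top strand at positions 97–103; it acts as a reverse primer.
The 3' ends face each other across positions 35–103, giving a 69 bp product.

Yes — a 69 bp product.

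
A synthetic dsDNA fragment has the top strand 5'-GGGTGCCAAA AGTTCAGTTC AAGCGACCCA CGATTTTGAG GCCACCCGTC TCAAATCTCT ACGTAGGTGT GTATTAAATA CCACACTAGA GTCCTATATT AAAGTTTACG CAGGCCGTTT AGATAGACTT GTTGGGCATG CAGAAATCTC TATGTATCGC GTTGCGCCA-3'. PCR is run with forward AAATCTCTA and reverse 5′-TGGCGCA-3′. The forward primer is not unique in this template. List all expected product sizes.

117 bp, 26 bp

The forward primer AAATCTCTA matches the top strand at positions 53–61, 144–152.
The reverse primer's reverse complement is TGCGCCA, matching at positions 163–169.
Each forward site pairs with the reverse site to give a product ending at position 169: sizes 117, 26 bp.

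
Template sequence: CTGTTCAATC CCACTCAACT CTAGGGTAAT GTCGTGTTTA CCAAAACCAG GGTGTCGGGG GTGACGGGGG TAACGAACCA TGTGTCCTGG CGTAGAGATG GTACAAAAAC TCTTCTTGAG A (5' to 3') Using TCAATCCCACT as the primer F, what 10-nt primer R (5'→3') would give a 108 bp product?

5'-GAGTTTTTGT-3'

The forward primer binds at positions 5–15, so a 108 bp product ends at position 5 + 108 − 1 = 112.
The reverse primer anneals to the top strand over positions 103–112, i.e. to ACAAAAACTC.
Its sequence written 5'→3' is the reverse complement: GAGTTTTTGT.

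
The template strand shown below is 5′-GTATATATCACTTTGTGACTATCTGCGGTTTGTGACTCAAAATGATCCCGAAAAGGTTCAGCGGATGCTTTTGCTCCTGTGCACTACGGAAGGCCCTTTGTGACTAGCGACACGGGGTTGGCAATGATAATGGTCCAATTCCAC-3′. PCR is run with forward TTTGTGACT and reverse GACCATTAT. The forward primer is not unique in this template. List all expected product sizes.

The forward primer TTTGTGACT matches the top strand at positions 12–20, 29–37, 97–105.
The reverse primer's reverse complement is ATAATGGTC, matching at positions 127–135.
Each forward site pairs with the reverse site to give a product ending at position 135: sizes 124, 107, 39 bp.

124 bp, 107 bp, 39 bp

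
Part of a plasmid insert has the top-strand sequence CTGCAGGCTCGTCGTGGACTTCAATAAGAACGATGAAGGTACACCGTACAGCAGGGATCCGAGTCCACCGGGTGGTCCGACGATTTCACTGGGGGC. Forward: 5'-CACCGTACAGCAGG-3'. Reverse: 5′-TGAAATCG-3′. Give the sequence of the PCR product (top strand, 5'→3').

Forward primer CACCGTACAGCAGG is found on the top strand at positions 42–55.
Taking the reverse complement of TGAAATCG gives CGATTTCA, found at positions 81–88 on the template; the primer anneals here to the top strand with its 3' end pointing upstream.
The product is the template from position 42 through 88 (47 bp).

5'-CACCGTACAGCAGGGATCCGAGTCCACCGGGTGGTCCGACGATTTCA-3'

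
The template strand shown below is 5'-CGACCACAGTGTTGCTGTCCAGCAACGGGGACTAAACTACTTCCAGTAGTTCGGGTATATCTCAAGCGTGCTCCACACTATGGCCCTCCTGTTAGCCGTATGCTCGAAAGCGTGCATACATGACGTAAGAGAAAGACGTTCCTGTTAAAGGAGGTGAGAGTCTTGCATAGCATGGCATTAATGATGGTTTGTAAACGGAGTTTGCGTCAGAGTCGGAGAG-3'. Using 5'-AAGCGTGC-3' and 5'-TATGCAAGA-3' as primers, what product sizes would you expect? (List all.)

106 bp, 62 bp

The forward primer AAGCGTGC matches the top strand at positions 64–71, 108–115.
The reverse primer's reverse complement is TCTTGCATA, matching at positions 161–169.
Each forward site pairs with the reverse site to give a product ending at position 169: sizes 106, 62 bp.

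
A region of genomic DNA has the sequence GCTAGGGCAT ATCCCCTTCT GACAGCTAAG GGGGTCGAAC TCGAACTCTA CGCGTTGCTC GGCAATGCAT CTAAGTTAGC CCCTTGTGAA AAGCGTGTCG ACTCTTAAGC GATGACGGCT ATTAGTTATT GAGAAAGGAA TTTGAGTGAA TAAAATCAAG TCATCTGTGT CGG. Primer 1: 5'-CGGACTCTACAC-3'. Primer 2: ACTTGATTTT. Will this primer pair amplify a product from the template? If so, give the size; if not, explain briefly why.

No product — primer 1 has no binding site in the template.

Primer 1 (CGGACTCTACAC) does not match the top strand, and its reverse complement GTGTAGAGTCCG does not match either.
With no annealing site for primer 1, no amplification occurs.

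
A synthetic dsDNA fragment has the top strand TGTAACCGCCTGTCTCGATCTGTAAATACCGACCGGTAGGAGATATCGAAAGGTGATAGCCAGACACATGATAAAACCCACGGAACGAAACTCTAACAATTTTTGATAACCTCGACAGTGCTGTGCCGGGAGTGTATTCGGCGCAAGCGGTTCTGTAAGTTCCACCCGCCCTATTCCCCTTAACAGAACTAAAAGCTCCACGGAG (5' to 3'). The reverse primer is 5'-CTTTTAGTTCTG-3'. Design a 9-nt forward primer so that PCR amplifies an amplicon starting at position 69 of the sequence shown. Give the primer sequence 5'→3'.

5'-TGATAAAAC-3'

The reverse primer's reverse complement CAGAACTAAAAG matches the template at positions 184–195; the product starts at position 69.
The forward primer is identical to the top strand over positions 69–77: TGATAAAAC.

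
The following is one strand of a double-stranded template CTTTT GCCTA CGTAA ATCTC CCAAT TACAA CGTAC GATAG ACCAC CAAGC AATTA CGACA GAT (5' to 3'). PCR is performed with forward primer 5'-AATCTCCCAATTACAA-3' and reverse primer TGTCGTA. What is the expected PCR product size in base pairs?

Scanning the template, AATCTCCCAATTACAA occurs at positions 15–30; this primer anneals to the bottom strand there with its 3' end pointing downstream.
Taking the reverse complement of TGTCGTA gives TACGACA, found at positions 54–60 on the template; the primer anneals here to the top strand with its 3' end pointing upstream.
The product runs from position 15 to position 60, so its length is 60 − 15 + 1 = 46 bp.

46 bp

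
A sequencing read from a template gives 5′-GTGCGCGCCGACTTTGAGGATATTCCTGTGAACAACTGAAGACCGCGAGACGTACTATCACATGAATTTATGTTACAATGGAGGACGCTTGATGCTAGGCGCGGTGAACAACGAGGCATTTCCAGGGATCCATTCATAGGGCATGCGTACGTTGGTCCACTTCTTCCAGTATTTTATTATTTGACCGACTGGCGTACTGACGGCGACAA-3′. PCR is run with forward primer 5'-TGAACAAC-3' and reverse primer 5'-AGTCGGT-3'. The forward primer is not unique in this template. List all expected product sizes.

The forward primer TGAACAAC matches the top strand at positions 29–36, 105–112.
The reverse primer's reverse complement is ACCGACT, matching at positions 184–190.
Each forward site pairs with the reverse site to give a product ending at position 190: sizes 162, 86 bp.

162 bp, 86 bp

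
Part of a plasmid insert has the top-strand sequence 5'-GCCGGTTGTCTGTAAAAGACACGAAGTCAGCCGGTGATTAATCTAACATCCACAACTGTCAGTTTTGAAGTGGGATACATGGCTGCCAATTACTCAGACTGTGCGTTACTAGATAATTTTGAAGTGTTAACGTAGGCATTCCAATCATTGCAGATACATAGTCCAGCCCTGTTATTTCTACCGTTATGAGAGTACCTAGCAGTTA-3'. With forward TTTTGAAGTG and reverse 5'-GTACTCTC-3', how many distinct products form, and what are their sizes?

Two products: 133 bp, 79 bp

The forward primer TTTTGAAGTG matches the top strand at positions 63–72, 117–126.
The reverse primer's reverse complement is GAGAGTAC, matching at positions 188–195.
Each forward site pairs with the reverse site to give a product ending at position 195: sizes 133, 79 bp.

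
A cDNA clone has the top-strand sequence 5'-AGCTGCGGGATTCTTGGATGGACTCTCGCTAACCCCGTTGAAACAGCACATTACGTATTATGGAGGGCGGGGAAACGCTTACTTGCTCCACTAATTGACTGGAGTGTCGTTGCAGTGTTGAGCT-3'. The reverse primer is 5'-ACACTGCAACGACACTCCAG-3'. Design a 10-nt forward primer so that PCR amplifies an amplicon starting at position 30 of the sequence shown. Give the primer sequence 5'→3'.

The reverse primer's reverse complement CTGGAGTGTCGTTGCAGTGT matches the template at positions 99–118; the product starts at position 30.
The forward primer is identical to the top strand over positions 30–39: TAACCCCGTT.

5'-TAACCCCGTT-3'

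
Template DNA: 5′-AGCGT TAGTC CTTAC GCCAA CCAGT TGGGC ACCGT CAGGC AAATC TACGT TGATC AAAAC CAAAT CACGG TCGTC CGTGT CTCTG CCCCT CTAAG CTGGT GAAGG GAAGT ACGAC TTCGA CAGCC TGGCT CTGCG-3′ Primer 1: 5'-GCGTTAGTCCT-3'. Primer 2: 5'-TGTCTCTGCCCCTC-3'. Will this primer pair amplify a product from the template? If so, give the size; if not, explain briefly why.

Primer 1 (GCGTTAGTCCT) matches the top strand at positions 2–12 (3' end points downstream).
Primer 2 (TGTCTCTGCCCCTC) also matches the top strand directly, at positions 78–91 — its reverse complement GAGGGGCAGAGACA is not present.
Both primers anneal to the bottom strand with 3' ends pointing the same way, so neither can prime synthesis back toward the other.

No product — both primers anneal to the same strand and extend in the same direction.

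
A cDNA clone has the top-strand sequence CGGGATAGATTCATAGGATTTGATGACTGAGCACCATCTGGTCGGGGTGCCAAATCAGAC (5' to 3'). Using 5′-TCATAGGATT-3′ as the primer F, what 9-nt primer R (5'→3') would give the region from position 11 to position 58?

5'-CTGATTTGG-3'

The product's 3' end on the top strand is position 58.
The reverse primer anneals to the top strand over positions 50–58, i.e. to CCAAATCAG.
Its sequence written 5'→3' is the reverse complement: CTGATTTGG.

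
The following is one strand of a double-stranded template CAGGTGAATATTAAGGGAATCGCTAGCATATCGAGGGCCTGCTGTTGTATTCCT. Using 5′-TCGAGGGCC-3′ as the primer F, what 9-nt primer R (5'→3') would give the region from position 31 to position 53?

The product's 3' end on the top strand is position 53.
The reverse primer anneals to the top strand over positions 45–53, i.e. to TTGTATTCC.
Its sequence written 5'→3' is the reverse complement: GGAATACAA.

5'-GGAATACAA-3'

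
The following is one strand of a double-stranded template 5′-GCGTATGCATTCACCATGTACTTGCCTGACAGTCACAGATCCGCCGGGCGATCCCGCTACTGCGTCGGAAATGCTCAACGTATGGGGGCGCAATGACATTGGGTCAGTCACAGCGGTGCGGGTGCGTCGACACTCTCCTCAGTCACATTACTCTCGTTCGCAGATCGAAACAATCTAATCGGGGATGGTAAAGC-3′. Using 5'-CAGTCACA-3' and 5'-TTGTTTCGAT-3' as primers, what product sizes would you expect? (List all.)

The forward primer CAGTCACA matches the top strand at positions 30–37, 105–112, 140–147.
The reverse primer's reverse complement is ATCGAAACAA, matching at positions 164–173.
Each forward site pairs with the reverse site to give a product ending at position 173: sizes 144, 69, 34 bp.

144 bp, 69 bp, 34 bp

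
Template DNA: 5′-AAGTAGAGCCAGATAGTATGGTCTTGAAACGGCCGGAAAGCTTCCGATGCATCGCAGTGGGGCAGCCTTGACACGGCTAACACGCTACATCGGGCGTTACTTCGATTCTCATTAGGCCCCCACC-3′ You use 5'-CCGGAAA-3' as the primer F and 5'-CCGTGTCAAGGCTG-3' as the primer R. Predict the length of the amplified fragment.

44 bp

Scanning the template, CCGGAAA occurs at positions 33–39; this primer anneals to the bottom strand there with its 3' end pointing downstream.
The reverse primer's reverse complement is CAGCCTTGACACGG, which matches the template at positions 63–76.
Product length = (reverse-primer end) − (forward-primer start) + 1 = 76 − 33 + 1 = 44 bp.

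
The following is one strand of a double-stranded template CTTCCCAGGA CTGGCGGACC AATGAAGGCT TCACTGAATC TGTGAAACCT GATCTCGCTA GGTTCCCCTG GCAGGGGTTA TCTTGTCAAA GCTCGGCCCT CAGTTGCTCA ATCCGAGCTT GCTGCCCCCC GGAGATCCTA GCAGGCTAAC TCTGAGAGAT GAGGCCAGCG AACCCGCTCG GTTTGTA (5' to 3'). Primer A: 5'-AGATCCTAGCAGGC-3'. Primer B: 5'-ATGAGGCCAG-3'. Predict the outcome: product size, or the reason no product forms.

Primer A (AGATCCTAGCAGGC) matches the top strand at positions 133–146 (3' end points downstream).
Primer B (ATGAGGCCAG) also matches the top strand directly, at positions 159–168 — its reverse complement CTGGCCTCAT is not present.
Both primers anneal to the bottom strand with 3' ends pointing the same way, so neither can prime synthesis back toward the other.

No product — both primers anneal to the same strand and extend in the same direction.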